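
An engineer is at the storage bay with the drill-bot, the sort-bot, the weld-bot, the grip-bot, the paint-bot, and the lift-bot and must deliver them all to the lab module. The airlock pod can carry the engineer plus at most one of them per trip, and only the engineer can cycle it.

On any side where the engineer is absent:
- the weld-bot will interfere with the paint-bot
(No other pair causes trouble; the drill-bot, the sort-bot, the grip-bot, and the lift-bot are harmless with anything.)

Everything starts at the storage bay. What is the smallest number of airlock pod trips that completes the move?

Counting alone: the engineer can take at most 1 across per trip to the lab module, so moving all 6 needs at least 6 loaded trips out, with a return between consecutive ones — at least 11 crossings.
The plan below uses exactly 11 crossings, so it is optimal:
1. Engineer goes to the lab module with the weld-bot.
2. Engineer goes back to the storage bay alone.
3. Engineer goes to the lab module with the drill-bot.
4. Engineer goes back to the storage bay alone.
5. Engineer goes to the lab module with the sort-bot.
6. Engineer goes back to the storage bay alone.
7. Engineer goes to the lab module with the grip-bot.
8. Engineer goes back to the storage bay alone.
9. Engineer goes to the lab module with the lift-bot.
10. Engineer goes back to the storage bay alone.
11. Engineer goes to the lab module with the paint-bot.

11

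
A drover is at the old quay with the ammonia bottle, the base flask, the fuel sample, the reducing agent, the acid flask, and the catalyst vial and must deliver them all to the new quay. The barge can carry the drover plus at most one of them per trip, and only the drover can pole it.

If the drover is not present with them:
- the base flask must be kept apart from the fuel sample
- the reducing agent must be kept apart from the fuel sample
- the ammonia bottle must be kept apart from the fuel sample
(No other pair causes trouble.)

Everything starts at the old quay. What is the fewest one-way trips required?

Following every safe sequence of crossings from the start, the most of the 6 that can be at the new quay as the barge arrives there on crossings 1, 3, 5, 7 is 1, 2, 3, 4 respectively; the best ever achieved is 4 of 6.
From crossing 9 on, no configuration arises that was not already reachable earlier: only 36 distinct safe configurations (who is on which side, and where the barge is) can ever be reached, none of them has everyone across, and every continuation just revisits them. So no valid plan exists.

impossible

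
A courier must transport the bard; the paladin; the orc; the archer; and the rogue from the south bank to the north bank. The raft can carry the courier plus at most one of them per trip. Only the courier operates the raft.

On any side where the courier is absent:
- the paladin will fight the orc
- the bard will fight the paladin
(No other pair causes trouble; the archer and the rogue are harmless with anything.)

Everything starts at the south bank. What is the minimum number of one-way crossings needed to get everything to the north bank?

11

Counting alone: the courier can take at most 1 across per trip to the north bank, so moving all 5 needs at least 5 loaded trips out, with a return between consecutive ones — at least 9 crossings.
The safety rule pushes this higher. Following every safe sequence of crossings, the most of the 5 that can be at the north bank as the raft arrives there on crossing 9 is 4 — never all 5.
So no plan with fewer than 11 crossings exists, and this one achieves 11:
1. Courier goes to the north bank with the paladin.  [the south bank: the archer, the bard, the orc, the rogue | the north bank: the paladin]
2. Courier goes back to the south bank alone.  [the south bank: the archer, the bard, the orc, the rogue | the north bank: the paladin]
3. Courier goes to the north bank with the bard.  [the south bank: the archer, the orc, the rogue | the north bank: the bard, the paladin]
4. Courier goes back to the south bank with the paladin.  [the south bank: the archer, the orc, the paladin, the rogue | the north bank: the bard]
5. Courier goes to the north bank with the orc.  [the south bank: the archer, the paladin, the rogue | the north bank: the bard, the orc]
6. Courier goes back to the south bank alone.  [the south bank: the archer, the paladin, the rogue | the north bank: the bard, the orc]
7. Courier goes to the north bank with the archer.  [the south bank: the paladin, the rogue | the north bank: the archer, the bard, the orc]
8. Courier goes back to the south bank alone.  [the south bank: the paladin, the rogue | the north bank: the archer, the bard, the orc]
9. Courier goes to the north bank with the rogue.  [the south bank: the paladin | the north bank: the archer, the bard, the orc, the rogue]
10. Courier goes back to the south bank alone.  [the south bank: the paladin | the north bank: the archer, the bard, the orc, the rogue]
11. Courier goes to the north bank with the paladin.  [the south bank: — | the north bank: the archer, the bard, the orc, the paladin, the rogue]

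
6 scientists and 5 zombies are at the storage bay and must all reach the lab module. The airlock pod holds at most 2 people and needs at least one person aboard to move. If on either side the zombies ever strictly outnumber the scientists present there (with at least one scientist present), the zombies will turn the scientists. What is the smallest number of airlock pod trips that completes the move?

19

Counting alone: each trip to the lab module takes at most 2 across and each return brings at least 1 back, so after t trips out (and t−1 returns) at most 2t − (t−1) of the 11 are across; that first reaches 11 at t = 10, so at least 19 crossings are needed.
The plan below uses exactly 19 crossings, so it is optimal:
1. 2 zombies → the lab module.  (the storage bay: 6S 3Z; the lab module: 0S 2Z)
2. 1 zombie ← the storage bay.  (the storage bay: 6S 4Z; the lab module: 0S 1Z)
3. 2 zombies → the lab module.  (the storage bay: 6S 2Z; the lab module: 0S 3Z)
4. 1 zombie ← the storage bay.  (the storage bay: 6S 3Z; the lab module: 0S 2Z)
5. 2 scientists → the lab module.  (the storage bay: 4S 3Z; the lab module: 2S 2Z)
6. 1 zombie ← the storage bay.  (the storage bay: 4S 4Z; the lab module: 2S 1Z)
7. 1 scientist and 1 zombie → the lab module.  (the storage bay: 3S 3Z; the lab module: 3S 2Z)
8. 1 scientist ← the storage bay.  (the storage bay: 4S 3Z; the lab module: 2S 2Z)
9. 1 scientist and 1 zombie → the lab module.  (the storage bay: 3S 2Z; the lab module: 3S 3Z)
10. 1 zombie ← the storage bay.  (the storage bay: 3S 3Z; the lab module: 3S 2Z)
11. 1 scientist and 1 zombie → the lab module.  (the storage bay: 2S 2Z; the lab module: 4S 3Z)
12. 1 scientist ← the storage bay.  (the storage bay: 3S 2Z; the lab module: 3S 3Z)
13. 1 scientist and 1 zombie → the lab module.  (the storage bay: 2S 1Z; the lab module: 4S 4Z)
14. 1 zombie ← the storage bay.  (the storage bay: 2S 2Z; the lab module: 4S 3Z)
15. 1 scientist and 1 zombie → the lab module.  (the storage bay: 1S 1Z; the lab module: 5S 4Z)
16. 1 scientist ← the storage bay.  (the storage bay: 2S 1Z; the lab module: 4S 4Z)
17. 1 scientist and 1 zombie → the lab module.  (the storage bay: 1S 0Z; the lab module: 5S 5Z)
18. 1 zombie ← the storage bay.  (the storage bay: 1S 1Z; the lab module: 5S 4Z)
19. 1 scientist and 1 zombie → the lab module.  (the storage bay: 0S 0Z; the lab module: 6S 5Z)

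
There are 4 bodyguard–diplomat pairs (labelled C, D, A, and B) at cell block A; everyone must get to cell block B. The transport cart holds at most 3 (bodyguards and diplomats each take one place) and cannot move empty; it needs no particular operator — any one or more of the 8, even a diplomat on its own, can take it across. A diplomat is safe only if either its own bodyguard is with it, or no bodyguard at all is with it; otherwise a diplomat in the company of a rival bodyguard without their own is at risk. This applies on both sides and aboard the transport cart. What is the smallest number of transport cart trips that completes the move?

9

Counting alone: each trip to cell block B takes at most 3 across and each return brings at least 1 back, so after t trips out (and t−1 returns) at most 3t − (t−1) of the 8 are across; that first reaches 8 at t = 4, so at least 7 crossings are needed.
The safety rule pushes this higher. Following every safe sequence of crossings, the most of the 8 that can be at cell block B as the transport cart arrives there on crossing 7 is 7 — never all 8.
So no plan with fewer than 9 crossings exists, and this one achieves 9:
1. bodyguard C and diplomat C cross → cell block B.
2. bodyguard C crosses ← cell block A.
3. bodyguard C, bodyguard D, and diplomat D cross → cell block B.
4. bodyguard C and diplomat C cross ← cell block A.
5. bodyguard A, bodyguard B, and bodyguard C cross → cell block B.
6. diplomat D crosses ← cell block A.
7. diplomat C and diplomat D cross → cell block B.
8. diplomat C crosses ← cell block A.
9. diplomat A, diplomat B, and diplomat C cross → cell block B.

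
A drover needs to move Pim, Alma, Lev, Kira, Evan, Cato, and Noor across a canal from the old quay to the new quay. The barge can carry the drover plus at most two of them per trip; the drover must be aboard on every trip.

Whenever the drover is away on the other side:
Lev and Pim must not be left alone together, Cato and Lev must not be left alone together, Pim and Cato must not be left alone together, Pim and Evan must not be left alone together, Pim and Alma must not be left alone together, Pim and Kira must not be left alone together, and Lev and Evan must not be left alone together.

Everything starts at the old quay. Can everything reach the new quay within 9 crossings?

No

Counting alone: the drover can take at most 2 across per trip to the new quay, so moving all 7 needs at least 4 loaded trips out, with a return between consecutive ones — at least 7 crossings.
The safety rule pushes this higher. Following every safe sequence of crossings, the most of the 7 that can be at the new quay as the barge arrives there on crossings 7, 9 is 5, 6 respectively — never all 7.
So the move cannot be finished within 9 crossings. (The shortest complete plan takes 11:)
1. Drover goes to the new quay with Lev and Pim.  [the old quay: Alma, Cato, Evan, Kira, Noor | the new quay: Lev, Pim]
2. Drover goes back to the old quay with Pim.  [the old quay: Alma, Cato, Evan, Kira, Noor, Pim | the new quay: Lev]
3. Drover goes to the new quay with Alma and Pim.  [the old quay: Cato, Evan, Kira, Noor | the new quay: Alma, Lev, Pim]
4. Drover goes back to the old quay with Pim.  [the old quay: Cato, Evan, Kira, Noor, Pim | the new quay: Alma, Lev]
5. Drover goes to the new quay with Kira and Pim.  [the old quay: Cato, Evan, Noor | the new quay: Alma, Kira, Lev, Pim]
6. Drover goes back to the old quay with Pim.  [the old quay: Cato, Evan, Noor, Pim | the new quay: Alma, Kira, Lev]
7. Drover goes to the new quay with Noor and Pim.  [the old quay: Cato, Evan | the new quay: Alma, Kira, Lev, Noor, Pim]
8. Drover goes back to the old quay with Pim.  [the old quay: Cato, Evan, Pim | the new quay: Alma, Kira, Lev, Noor]
9. Drover goes to the new quay with Cato and Evan.  [the old quay: Pim | the new quay: Alma, Cato, Evan, Kira, Lev, Noor]
10. Drover goes back to the old quay with Lev.  [the old quay: Lev, Pim | the new quay: Alma, Cato, Evan, Kira, Noor]
11. Drover goes to the new quay with Lev and Pim.  [the old quay: — | the new quay: Alma, Cato, Evan, Kira, Lev, Noor, Pim]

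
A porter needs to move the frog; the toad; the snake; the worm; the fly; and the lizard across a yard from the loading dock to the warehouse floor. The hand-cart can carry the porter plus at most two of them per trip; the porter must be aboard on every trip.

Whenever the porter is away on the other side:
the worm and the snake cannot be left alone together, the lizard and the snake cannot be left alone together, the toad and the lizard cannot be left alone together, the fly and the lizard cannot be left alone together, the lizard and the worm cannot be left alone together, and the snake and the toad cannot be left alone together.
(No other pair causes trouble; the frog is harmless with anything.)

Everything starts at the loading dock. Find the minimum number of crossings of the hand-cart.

9

Counting alone: the porter can take at most 2 across per trip to the warehouse floor, so moving all 6 needs at least 3 loaded trips out, with a return between consecutive ones — at least 5 crossings.
The safety rule pushes this higher. Following every safe sequence of crossings, the most of the 6 that can be at the warehouse floor as the hand-cart arrives there on crossings 5, 7 is 4, 5 respectively — never all 6.
So no plan with fewer than 9 crossings exists, and this one achieves 9:
1. Porter goes to the warehouse floor with the lizard and the snake.
2. Porter goes back to the loading dock with the snake.
3. Porter goes to the warehouse floor with the frog and the snake.
4. Porter goes back to the loading dock with the snake.
5. Porter goes to the warehouse floor with the toad and the worm.
6. Porter goes back to the loading dock with the lizard.
7. Porter goes to the warehouse floor with the fly and the snake.
8. Porter goes back to the loading dock with the snake.
9. Porter goes to the warehouse floor with the lizard and the snake.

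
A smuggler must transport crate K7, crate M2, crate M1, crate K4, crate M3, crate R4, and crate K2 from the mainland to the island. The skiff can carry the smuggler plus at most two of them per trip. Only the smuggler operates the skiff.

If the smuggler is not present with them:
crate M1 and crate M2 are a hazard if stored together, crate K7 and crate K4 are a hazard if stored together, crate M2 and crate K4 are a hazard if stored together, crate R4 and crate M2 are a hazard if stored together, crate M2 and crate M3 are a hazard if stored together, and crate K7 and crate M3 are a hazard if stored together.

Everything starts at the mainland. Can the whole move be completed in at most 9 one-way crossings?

Yes — this plan uses 9 crossings (≤ 9):
1. Smuggler goes to the island with crate K7 and crate M2.
2. Smuggler goes back to the mainland alone.
3. Smuggler goes to the island with crate K2.
4. Smuggler goes back to the mainland alone.
5. Smuggler goes to the island with crate K4 and crate M1.
6. Smuggler goes back to the mainland with crate K7 and crate M2.
7. Smuggler goes to the island with crate M3 and crate R4.
8. Smuggler goes back to the mainland alone.
9. Smuggler goes to the island with crate K7 and crate M2.

Yes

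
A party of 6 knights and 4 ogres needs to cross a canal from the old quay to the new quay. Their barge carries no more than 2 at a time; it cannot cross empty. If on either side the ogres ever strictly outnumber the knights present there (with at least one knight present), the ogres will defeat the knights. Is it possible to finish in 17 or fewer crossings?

Yes

Yes — this plan uses 17 crossings (≤ 17):
1. 2 ogres → the new quay.  (the old quay: 6K 2O; the new quay: 0K 2O)
2. 1 ogre ← the old quay.  (the old quay: 6K 3O; the new quay: 0K 1O)
3. 2 ogres → the new quay.  (the old quay: 6K 1O; the new quay: 0K 3O)
4. 1 ogre ← the old quay.  (the old quay: 6K 2O; the new quay: 0K 2O)
5. 2 knights → the new quay.  (the old quay: 4K 2O; the new quay: 2K 2O)
6. 1 ogre ← the old quay.  (the old quay: 4K 3O; the new quay: 2K 1O)
7. 1 knight and 1 ogre → the new quay.  (the old quay: 3K 2O; the new quay: 3K 2O)
8. 1 ogre ← the old quay.  (the old quay: 3K 3O; the new quay: 3K 1O)
9. 2 ogres → the new quay.  (the old quay: 3K 1O; the new quay: 3K 3O)
10. 1 ogre ← the old quay.  (the old quay: 3K 2O; the new quay: 3K 2O)
11. 1 knight and 1 ogre → the new quay.  (the old quay: 2K 1O; the new quay: 4K 3O)
12. 1 ogre ← the old quay.  (the old quay: 2K 2O; the new quay: 4K 2O)
13. 2 ogres → the new quay.  (the old quay: 2K 0O; the new quay: 4K 4O)
14. 1 ogre ← the old quay.  (the old quay: 2K 1O; the new quay: 4K 3O)
15. 1 knight and 1 ogre → the new quay.  (the old quay: 1K 0O; the new quay: 5K 4O)
16. 1 ogre ← the old quay.  (the old quay: 1K 1O; the new quay: 5K 3O)
17. 1 knight and 1 ogre → the new quay.  (the old quay: 0K 0O; the new quay: 6K 4O)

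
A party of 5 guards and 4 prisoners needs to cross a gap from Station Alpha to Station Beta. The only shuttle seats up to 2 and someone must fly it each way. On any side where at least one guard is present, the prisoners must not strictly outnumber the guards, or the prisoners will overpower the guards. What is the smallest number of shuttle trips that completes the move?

15

Counting alone: each trip to Station Beta takes at most 2 across and each return brings at least 1 back, so after t trips out (and t−1 returns) at most 2t − (t−1) of the 9 are across; that first reaches 9 at t = 8, so at least 15 crossings are needed.
The plan below uses exactly 15 crossings, so it is optimal:
1. 2 prisoners → Station Beta.  (Station Alpha: 5G 2P; Station Beta: 0G 2P)
2. 1 prisoner ← Station Alpha.  (Station Alpha: 5G 3P; Station Beta: 0G 1P)
3. 2 prisoners → Station Beta.  (Station Alpha: 5G 1P; Station Beta: 0G 3P)
4. 1 prisoner ← Station Alpha.  (Station Alpha: 5G 2P; Station Beta: 0G 2P)
5. 2 guards → Station Beta.  (Station Alpha: 3G 2P; Station Beta: 2G 2P)
6. 1 prisoner ← Station Alpha.  (Station Alpha: 3G 3P; Station Beta: 2G 1P)
7. 1 guard and 1 prisoner → Station Beta.  (Station Alpha: 2G 2P; Station Beta: 3G 2P)
8. 1 guard ← Station Alpha.  (Station Alpha: 3G 2P; Station Beta: 2G 2P)
9. 1 guard and 1 prisoner → Station Beta.  (Station Alpha: 2G 1P; Station Beta: 3G 3P)
10. 1 prisoner ← Station Alpha.  (Station Alpha: 2G 2P; Station Beta: 3G 2P)
11. 1 guard and 1 prisoner → Station Beta.  (Station Alpha: 1G 1P; Station Beta: 4G 3P)
12. 1 guard ← Station Alpha.  (Station Alpha: 2G 1P; Station Beta: 3G 3P)
13. 1 guard and 1 prisoner → Station Beta.  (Station Alpha: 1G 0P; Station Beta: 4G 4P)
14. 1 prisoner ← Station Alpha.  (Station Alpha: 1G 1P; Station Beta: 4G 3P)
15. 1 guard and 1 prisoner → Station Beta.  (Station Alpha: 0G 0P; Station Beta: 5G 4P)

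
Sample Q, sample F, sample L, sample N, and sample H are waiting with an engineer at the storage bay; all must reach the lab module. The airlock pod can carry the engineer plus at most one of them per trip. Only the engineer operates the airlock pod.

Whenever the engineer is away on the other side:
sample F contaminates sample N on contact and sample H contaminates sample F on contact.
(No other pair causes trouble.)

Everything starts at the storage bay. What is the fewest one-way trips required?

11

Counting alone: the engineer can take at most 1 across per trip to the lab module, so moving all 5 needs at least 5 loaded trips out, with a return between consecutive ones — at least 9 crossings.
The safety rule pushes this higher. Following every safe sequence of crossings, the most of the 5 that can be at the lab module as the airlock pod arrives there on crossing 9 is 4 — never all 5.
So no plan with fewer than 11 crossings exists, and this one achieves 11:
1. Engineer goes to the lab module with sample F.  [the storage bay: sample H, sample L, sample N, sample Q | the lab module: sample F]
2. Engineer goes back to the storage bay alone.  [the storage bay: sample H, sample L, sample N, sample Q | the lab module: sample F]
3. Engineer goes to the lab module with sample Q.  [the storage bay: sample H, sample L, sample N | the lab module: sample F, sample Q]
4. Engineer goes back to the storage bay alone.  [the storage bay: sample H, sample L, sample N | the lab module: sample F, sample Q]
5. Engineer goes to the lab module with sample L.  [the storage bay: sample H, sample N | the lab module: sample F, sample L, sample Q]
6. Engineer goes back to the storage bay alone.  [the storage bay: sample H, sample N | the lab module: sample F, sample L, sample Q]
7. Engineer goes to the lab module with sample N.  [the storage bay: sample H | the lab module: sample F, sample L, sample N, sample Q]
8. Engineer goes back to the storage bay with sample F.  [the storage bay: sample F, sample H | the lab module: sample L, sample N, sample Q]
9. Engineer goes to the lab module with sample H.  [the storage bay: sample F | the lab module: sample H, sample L, sample N, sample Q]
10. Engineer goes back to the storage bay alone.  [the storage bay: sample F | the lab module: sample H, sample L, sample N, sample Q]
11. Engineer goes to the lab module with sample F.  [the storage bay: — | the lab module: sample F, sample H, sample L, sample N, sample Q]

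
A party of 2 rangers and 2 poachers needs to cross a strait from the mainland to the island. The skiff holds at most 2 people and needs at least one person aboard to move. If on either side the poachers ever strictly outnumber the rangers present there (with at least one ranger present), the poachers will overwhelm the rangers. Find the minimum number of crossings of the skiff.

Counting alone: each trip to the island takes at most 2 across and each return brings at least 1 back, so after t trips out (and t−1 returns) at most 2t − (t−1) of the 4 are across; that first reaches 4 at t = 3, so at least 5 crossings are needed.
The plan below uses exactly 5 crossings, so it is optimal:
1. 2 poachers → the island.  (the mainland: 2R 0P; the island: 0R 2P)
2. 1 poacher ← the mainland.  (the mainland: 2R 1P; the island: 0R 1P)
3. 2 rangers → the island.  (the mainland: 0R 1P; the island: 2R 1P)
4. 1 poacher ← the mainland.  (the mainland: 0R 2P; the island: 2R 0P)
5. 2 poachers → the island.  (the mainland: 0R 0P; the island: 2R 2P)

5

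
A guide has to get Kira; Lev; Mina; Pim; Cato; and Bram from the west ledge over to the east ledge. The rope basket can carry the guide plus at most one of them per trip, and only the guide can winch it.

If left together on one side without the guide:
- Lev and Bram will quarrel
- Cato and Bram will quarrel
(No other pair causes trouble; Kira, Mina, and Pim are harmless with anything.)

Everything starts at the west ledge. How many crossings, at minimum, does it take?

13

Counting alone: the guide can take at most 1 across per trip to the east ledge, so moving all 6 needs at least 6 loaded trips out, with a return between consecutive ones — at least 11 crossings.
The safety rule pushes this higher. Following every safe sequence of crossings, the most of the 6 that can be at the east ledge as the rope basket arrives there on crossing 11 is 5 — never all 6.
So no plan with fewer than 13 crossings exists, and this one achieves 13:
1. Guide goes to the east ledge with Bram.  [the west ledge: Cato, Kira, Lev, Mina, Pim | the east ledge: Bram]
2. Guide goes back to the west ledge alone.  [the west ledge: Cato, Kira, Lev, Mina, Pim | the east ledge: Bram]
3. Guide goes to the east ledge with Kira.  [the west ledge: Cato, Lev, Mina, Pim | the east ledge: Bram, Kira]
4. Guide goes back to the west ledge alone.  [the west ledge: Cato, Lev, Mina, Pim | the east ledge: Bram, Kira]
5. Guide goes to the east ledge with Lev.  [the west ledge: Cato, Mina, Pim | the east ledge: Bram, Kira, Lev]
6. Guide goes back to the west ledge with Bram.  [the west ledge: Bram, Cato, Mina, Pim | the east ledge: Kira, Lev]
7. Guide goes to the east ledge with Cato.  [the west ledge: Bram, Mina, Pim | the east ledge: Cato, Kira, Lev]
8. Guide goes back to the west ledge alone.  [the west ledge: Bram, Mina, Pim | the east ledge: Cato, Kira, Lev]
9. Guide goes to the east ledge with Mina.  [the west ledge: Bram, Pim | the east ledge: Cato, Kira, Lev, Mina]
10. Guide goes back to the west ledge alone.  [the west ledge: Bram, Pim | the east ledge: Cato, Kira, Lev, Mina]
11. Guide goes to the east ledge with Pim.  [the west ledge: Bram | the east ledge: Cato, Kira, Lev, Mina, Pim]
12. Guide goes back to the west ledge alone.  [the west ledge: Bram | the east ledge: Cato, Kira, Lev, Mina, Pim]
13. Guide goes to the east ledge with Bram.  [the west ledge: — | the east ledge: Bram, Cato, Kira, Lev, Mina, Pim]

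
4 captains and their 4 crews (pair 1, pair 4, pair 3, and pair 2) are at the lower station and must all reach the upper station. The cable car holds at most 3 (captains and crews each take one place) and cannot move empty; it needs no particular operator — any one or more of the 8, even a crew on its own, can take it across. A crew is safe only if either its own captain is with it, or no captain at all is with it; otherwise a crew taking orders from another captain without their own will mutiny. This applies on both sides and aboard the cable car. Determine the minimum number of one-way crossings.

Counting alone: each trip to the upper station takes at most 3 across and each return brings at least 1 back, so after t trips out (and t−1 returns) at most 3t − (t−1) of the 8 are across; that first reaches 8 at t = 4, so at least 7 crossings are needed.
The safety rule pushes this higher. Following every safe sequence of crossings, the most of the 8 that can be at the upper station as the cable car arrives there on crossing 7 is 7 — never all 8.
So no plan with fewer than 9 crossings exists, and this one achieves 9:
1. captain 1 and crew 1 cross → the upper station.
2. captain 1 crosses ← the lower station.
3. captain 1, captain 4, and crew 4 cross → the upper station.
4. captain 1 and crew 1 cross ← the lower station.
5. captain 1, captain 2, and captain 3 cross → the upper station.
6. crew 4 crosses ← the lower station.
7. crew 1 and crew 4 cross → the upper station.
8. crew 1 crosses ← the lower station.
9. crew 1, crew 2, and crew 3 cross → the upper station.

9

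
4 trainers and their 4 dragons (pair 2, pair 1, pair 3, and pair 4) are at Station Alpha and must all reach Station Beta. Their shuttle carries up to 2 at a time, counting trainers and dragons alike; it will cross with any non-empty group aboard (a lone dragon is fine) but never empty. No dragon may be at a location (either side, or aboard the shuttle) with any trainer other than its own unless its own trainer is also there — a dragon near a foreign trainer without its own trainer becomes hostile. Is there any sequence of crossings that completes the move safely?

No

Following every safe sequence of crossings from the start, the most of the 8 that can be at Station Beta as the shuttle arrives there on crossings 1, 3, 5 is 2, 3, 4 respectively; the best ever achieved is 4 of 8.
From crossing 7 on, no configuration arises that was not already reachable earlier: only 44 distinct safe configurations (who is on which side, and where the shuttle is) can ever be reached, none of them has everyone across, and every continuation just revisits them. So no valid plan exists.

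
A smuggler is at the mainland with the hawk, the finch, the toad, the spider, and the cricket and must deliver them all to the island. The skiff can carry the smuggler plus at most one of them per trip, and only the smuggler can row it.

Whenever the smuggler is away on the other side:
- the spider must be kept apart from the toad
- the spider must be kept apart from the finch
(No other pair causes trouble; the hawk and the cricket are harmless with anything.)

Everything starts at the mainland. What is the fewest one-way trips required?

Counting alone: the smuggler can take at most 1 across per trip to the island, so moving all 5 needs at least 5 loaded trips out, with a return between consecutive ones — at least 9 crossings.
The safety rule pushes this higher. Following every safe sequence of crossings, the most of the 5 that can be at the island as the skiff arrives there on crossing 9 is 4 — never all 5.
So no plan with fewer than 11 crossings exists, and this one achieves 11:
1. Smuggler goes to the island with the spider.
2. Smuggler goes back to the mainland alone.
3. Smuggler goes to the island with the hawk.
4. Smuggler goes back to the mainland alone.
5. Smuggler goes to the island with the finch.
6. Smuggler goes back to the mainland with the spider.
7. Smuggler goes to the island with the toad.
8. Smuggler goes back to the mainland alone.
9. Smuggler goes to the island with the cricket.
10. Smuggler goes back to the mainland alone.
11. Smuggler goes to the island with the spider.

11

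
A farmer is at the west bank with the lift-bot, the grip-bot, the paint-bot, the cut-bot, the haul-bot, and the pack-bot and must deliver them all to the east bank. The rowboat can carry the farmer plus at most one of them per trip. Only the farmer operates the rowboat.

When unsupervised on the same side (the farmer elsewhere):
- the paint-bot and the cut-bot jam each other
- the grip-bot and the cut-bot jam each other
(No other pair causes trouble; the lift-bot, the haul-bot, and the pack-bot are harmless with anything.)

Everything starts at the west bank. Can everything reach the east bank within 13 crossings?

Yes — this plan uses 13 crossings (≤ 13):
1. Farmer goes to the east bank with the cut-bot.  [the west bank: the grip-bot, the haul-bot, the lift-bot, the pack-bot, the paint-bot | the east bank: the cut-bot]
2. Farmer goes back to the west bank alone.  [the west bank: the grip-bot, the haul-bot, the lift-bot, the pack-bot, the paint-bot | the east bank: the cut-bot]
3. Farmer goes to the east bank with the lift-bot.  [the west bank: the grip-bot, the haul-bot, the pack-bot, the paint-bot | the east bank: the cut-bot, the lift-bot]
4. Farmer goes back to the west bank alone.  [the west bank: the grip-bot, the haul-bot, the pack-bot, the paint-bot | the east bank: the cut-bot, the lift-bot]
5. Farmer goes to the east bank with the grip-bot.  [the west bank: the haul-bot, the pack-bot, the paint-bot | the east bank: the cut-bot, the grip-bot, the lift-bot]
6. Farmer goes back to the west bank with the cut-bot.  [the west bank: the cut-bot, the haul-bot, the pack-bot, the paint-bot | the east bank: the grip-bot, the lift-bot]
7. Farmer goes to the east bank with the paint-bot.  [the west bank: the cut-bot, the haul-bot, the pack-bot | the east bank: the grip-bot, the lift-bot, the paint-bot]
8. Farmer goes back to the west bank alone.  [the west bank: the cut-bot, the haul-bot, the pack-bot | the east bank: the grip-bot, the lift-bot, the paint-bot]
9. Farmer goes to the east bank with the haul-bot.  [the west bank: the cut-bot, the pack-bot | the east bank: the grip-bot, the haul-bot, the lift-bot, the paint-bot]
10. Farmer goes back to the west bank alone.  [the west bank: the cut-bot, the pack-bot | the east bank: the grip-bot, the haul-bot, the lift-bot, the paint-bot]
11. Farmer goes to the east bank with the pack-bot.  [the west bank: the cut-bot | the east bank: the grip-bot, the haul-bot, the lift-bot, the pack-bot, the paint-bot]
12. Farmer goes back to the west bank alone.  [the west bank: the cut-bot | the east bank: the grip-bot, the haul-bot, the lift-bot, the pack-bot, the paint-bot]
13. Farmer goes to the east bank with the cut-bot.  [the west bank: — | the east bank: the cut-bot, the grip-bot, the haul-bot, the lift-bot, the pack-bot, the paint-bot]

Yes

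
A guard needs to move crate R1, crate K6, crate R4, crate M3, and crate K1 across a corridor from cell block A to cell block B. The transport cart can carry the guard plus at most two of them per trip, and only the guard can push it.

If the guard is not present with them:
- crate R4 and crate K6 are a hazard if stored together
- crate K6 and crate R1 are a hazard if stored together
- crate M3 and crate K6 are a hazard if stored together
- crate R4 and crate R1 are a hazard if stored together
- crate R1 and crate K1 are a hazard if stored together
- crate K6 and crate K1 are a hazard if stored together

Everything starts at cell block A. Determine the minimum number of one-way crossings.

Counting alone: the guard can take at most 2 across per trip to cell block B, so moving all 5 needs at least 3 loaded trips out, with a return between consecutive ones — at least 5 crossings.
The safety rule pushes this higher. Following every safe sequence of crossings, the most of the 5 that can be at cell block B as the transport cart arrives there on crossing 5 is 4 — never all 5.
So no plan with fewer than 7 crossings exists, and this one achieves 7:
1. Guard goes to cell block B with crate K6 and crate R1.
2. Guard goes back to cell block A with crate R1.
3. Guard goes to cell block B with crate M3 and crate R1.
4. Guard goes back to cell block A with crate K6.
5. Guard goes to cell block B with crate K1 and crate R4.
6. Guard goes back to cell block A with crate R1.
7. Guard goes to cell block B with crate K6 and crate R1.

7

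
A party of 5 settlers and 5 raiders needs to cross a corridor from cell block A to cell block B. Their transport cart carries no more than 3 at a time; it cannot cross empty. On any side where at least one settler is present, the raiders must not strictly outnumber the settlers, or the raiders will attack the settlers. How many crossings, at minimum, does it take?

11

Counting alone: each trip to cell block B takes at most 3 across and each return brings at least 1 back, so after t trips out (and t−1 returns) at most 3t − (t−1) of the 10 are across; that first reaches 10 at t = 5, so at least 9 crossings are needed.
The safety rule pushes this higher. Following every safe sequence of crossings, the most of the 10 that can be at cell block B as the transport cart arrives there on crossing 9 is 9 — never all 10.
So no plan with fewer than 11 crossings exists, and this one achieves 11:
1. 2 raiders → cell block B.  (cell block A: 5S 3R; cell block B: 0S 2R)
2. 1 raider ← cell block A.  (cell block A: 5S 4R; cell block B: 0S 1R)
3. 3 raiders → cell block B.  (cell block A: 5S 1R; cell block B: 0S 4R)
4. 1 raider ← cell block A.  (cell block A: 5S 2R; cell block B: 0S 3R)
5. 3 settlers → cell block B.  (cell block A: 2S 2R; cell block B: 3S 3R)
6. 1 settler and 1 raider ← cell block A.  (cell block A: 3S 3R; cell block B: 2S 2R)
7. 3 settlers → cell block B.  (cell block A: 0S 3R; cell block B: 5S 2R)
8. 1 raider ← cell block A.  (cell block A: 0S 4R; cell block B: 5S 1R)
9. 2 raiders → cell block B.  (cell block A: 0S 2R; cell block B: 5S 3R)
10. 1 raider ← cell block A.  (cell block A: 0S 3R; cell block B: 5S 2R)
11. 3 raiders → cell block B.  (cell block A: 0S 0R; cell block B: 5S 5R)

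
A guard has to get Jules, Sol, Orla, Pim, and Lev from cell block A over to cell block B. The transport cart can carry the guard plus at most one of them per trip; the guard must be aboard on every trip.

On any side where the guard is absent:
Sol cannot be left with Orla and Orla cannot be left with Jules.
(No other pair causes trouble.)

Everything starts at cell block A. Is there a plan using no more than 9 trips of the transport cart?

Counting alone: the guard can take at most 1 across per trip to cell block B, so moving all 5 needs at least 5 loaded trips out, with a return between consecutive ones — at least 9 crossings.
The safety rule pushes this higher. Following every safe sequence of crossings, the most of the 5 that can be at cell block B as the transport cart arrives there on crossing 9 is 4 — never all 5.
So the move cannot be finished within 9 crossings. (The shortest complete plan takes 11:)
1. Guard goes to cell block B with Orla.
2. Guard goes back to cell block A alone.
3. Guard goes to cell block B with Jules.
4. Guard goes back to cell block A with Orla.
5. Guard goes to cell block B with Sol.
6. Guard goes back to cell block A alone.
7. Guard goes to cell block B with Pim.
8. Guard goes back to cell block A alone.
9. Guard goes to cell block B with Lev.
10. Guard goes back to cell block A alone.
11. Guard goes to cell block B with Orla.

No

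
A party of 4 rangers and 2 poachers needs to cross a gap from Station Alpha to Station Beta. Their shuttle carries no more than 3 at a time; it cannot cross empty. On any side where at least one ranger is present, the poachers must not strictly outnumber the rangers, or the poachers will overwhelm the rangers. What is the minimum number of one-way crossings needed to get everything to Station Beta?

Counting alone: each trip to Station Beta takes at most 3 across and each return brings at least 1 back, so after t trips out (and t−1 returns) at most 3t − (t−1) of the 6 are across; that first reaches 6 at t = 3, so at least 5 crossings are needed.
The plan below uses exactly 5 crossings, so it is optimal:
1. 2 poachers → Station Beta.  (Station Alpha: 4R 0P; Station Beta: 0R 2P)
2. 1 poacher ← Station Alpha.  (Station Alpha: 4R 1P; Station Beta: 0R 1P)
3. 2 rangers and 1 poacher → Station Beta.  (Station Alpha: 2R 0P; Station Beta: 2R 2P)
4. 1 poacher ← Station Alpha.  (Station Alpha: 2R 1P; Station Beta: 2R 1P)
5. 2 rangers and 1 poacher → Station Beta.  (Station Alpha: 0R 0P; Station Beta: 4R 2P)

5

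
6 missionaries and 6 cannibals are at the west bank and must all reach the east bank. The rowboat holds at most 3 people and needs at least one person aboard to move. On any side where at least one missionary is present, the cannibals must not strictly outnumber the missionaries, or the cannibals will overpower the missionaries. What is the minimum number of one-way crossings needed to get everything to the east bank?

Following every safe sequence of crossings from the start, the most of the 12 that can be at the east bank as the rowboat arrives there on crossings 1, 3, 5 is 3, 5, 6 respectively; the best ever achieved is 6 of 12.
From crossing 7 on, no configuration arises that was not already reachable earlier: only 17 distinct safe configurations (who is on which side, and where the rowboat is) can ever be reached, none of them has everyone across, and every continuation just revisits them. They are: 0 missionaries + 0 cannibals across (rowboat back at the start); 0 missionaries + 1 cannibal across (rowboat there); 0 missionaries + 1 cannibal across (rowboat back at the start); 0 missionaries + 2 cannibals across (rowboat there); 0 missionaries + 2 cannibals across (rowboat back at the start); 0 missionaries + 3 cannibals across (rowboat there); 0 missionaries + 3 cannibals across (rowboat back at the start); 0 missionaries + 4 cannibals across (rowboat there); 0 missionaries + 4 cannibals across (rowboat back at the start); 0 missionaries + 5 cannibals across (rowboat there); 0 missionaries + 5 cannibals across (rowboat back at the start); 0 missionaries + 6 cannibals across (rowboat there); 1 missionary + 1 cannibal across (rowboat there); 1 missionary + 1 cannibal across (rowboat back at the start); 2 missionaries + 2 cannibals across (rowboat there); 2 missionaries + 2 cannibals across (rowboat back at the start); 3 missionaries + 3 cannibals across (rowboat there). So no valid plan exists.

impossible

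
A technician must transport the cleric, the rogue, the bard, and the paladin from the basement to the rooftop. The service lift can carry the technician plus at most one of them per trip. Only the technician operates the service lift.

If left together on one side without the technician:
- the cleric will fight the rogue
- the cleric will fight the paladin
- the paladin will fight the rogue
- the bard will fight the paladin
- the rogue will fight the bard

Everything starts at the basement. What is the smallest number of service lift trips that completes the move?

impossible

Whatever the first load, the items left behind include a forbidden pair without the technician. No opening move is safe, so no plan exists.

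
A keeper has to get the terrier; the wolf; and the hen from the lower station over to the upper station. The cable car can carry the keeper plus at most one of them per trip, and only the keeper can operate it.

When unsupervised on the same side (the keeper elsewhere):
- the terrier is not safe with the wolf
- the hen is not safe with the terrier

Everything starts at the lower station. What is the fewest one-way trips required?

7

Counting alone: the keeper can take at most 1 across per trip to the upper station, so moving all 3 needs at least 3 loaded trips out, with a return between consecutive ones — at least 5 crossings.
The safety rule pushes this higher. Following every safe sequence of crossings, the most of the 3 that can be at the upper station as the cable car arrives there on crossing 5 is 2 — never all 3.
So no plan with fewer than 7 crossings exists, and this one achieves 7:
1. Keeper goes to the upper station with the terrier.  [the lower station: the hen, the wolf | the upper station: the terrier]
2. Keeper goes back to the lower station alone.  [the lower station: the hen, the wolf | the upper station: the terrier]
3. Keeper goes to the upper station with the wolf.  [the lower station: the hen | the upper station: the terrier, the wolf]
4. Keeper goes back to the lower station with the terrier.  [the lower station: the hen, the terrier | the upper station: the wolf]
5. Keeper goes to the upper station with the hen.  [the lower station: the terrier | the upper station: the hen, the wolf]
6. Keeper goes back to the lower station alone.  [the lower station: the terrier | the upper station: the hen, the wolf]
7. Keeper goes to the upper station with the terrier.  [the lower station: — | the upper station: the hen, the terrier, the wolf]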